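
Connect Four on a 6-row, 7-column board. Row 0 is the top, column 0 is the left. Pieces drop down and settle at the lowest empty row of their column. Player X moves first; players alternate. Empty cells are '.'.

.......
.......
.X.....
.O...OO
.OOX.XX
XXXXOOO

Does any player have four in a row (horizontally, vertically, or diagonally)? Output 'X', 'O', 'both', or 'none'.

X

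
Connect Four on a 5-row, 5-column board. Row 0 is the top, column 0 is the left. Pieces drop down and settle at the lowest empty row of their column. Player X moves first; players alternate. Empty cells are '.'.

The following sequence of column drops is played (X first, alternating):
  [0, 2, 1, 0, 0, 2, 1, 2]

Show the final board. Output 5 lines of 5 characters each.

Answer: .....
.....
X.O..
OXO..
XXO..

Derivation:
Move 1: X drops in col 0, lands at row 4
Move 2: O drops in col 2, lands at row 4
Move 3: X drops in col 1, lands at row 4
Move 4: O drops in col 0, lands at row 3
Move 5: X drops in col 0, lands at row 2
Move 6: O drops in col 2, lands at row 3
Move 7: X drops in col 1, lands at row 3
Move 8: O drops in col 2, lands at row 2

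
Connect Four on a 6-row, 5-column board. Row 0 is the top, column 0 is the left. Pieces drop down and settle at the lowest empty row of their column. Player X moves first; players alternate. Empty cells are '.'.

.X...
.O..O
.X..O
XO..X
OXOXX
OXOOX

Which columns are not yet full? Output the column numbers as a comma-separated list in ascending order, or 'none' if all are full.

col 0: top cell = '.' → open
col 1: top cell = 'X' → FULL
col 2: top cell = '.' → open
col 3: top cell = '.' → open
col 4: top cell = '.' → open

Answer: 0,2,3,4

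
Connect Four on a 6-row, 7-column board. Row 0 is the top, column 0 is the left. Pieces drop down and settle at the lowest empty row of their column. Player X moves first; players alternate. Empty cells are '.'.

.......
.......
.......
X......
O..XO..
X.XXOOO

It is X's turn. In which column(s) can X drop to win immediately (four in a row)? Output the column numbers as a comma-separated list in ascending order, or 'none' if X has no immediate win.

col 0: drop X → no win
col 1: drop X → WIN!
col 2: drop X → no win
col 3: drop X → no win
col 4: drop X → no win
col 5: drop X → no win
col 6: drop X → no win

Answer: 1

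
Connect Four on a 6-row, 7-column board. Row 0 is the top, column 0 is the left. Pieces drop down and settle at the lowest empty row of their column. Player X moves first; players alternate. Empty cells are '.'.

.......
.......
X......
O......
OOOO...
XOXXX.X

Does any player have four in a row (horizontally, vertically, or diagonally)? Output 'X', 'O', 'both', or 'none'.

O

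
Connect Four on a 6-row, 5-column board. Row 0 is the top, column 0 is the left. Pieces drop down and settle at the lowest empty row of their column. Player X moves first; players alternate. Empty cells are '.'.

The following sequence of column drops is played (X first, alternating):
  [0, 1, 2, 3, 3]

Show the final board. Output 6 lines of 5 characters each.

Move 1: X drops in col 0, lands at row 5
Move 2: O drops in col 1, lands at row 5
Move 3: X drops in col 2, lands at row 5
Move 4: O drops in col 3, lands at row 5
Move 5: X drops in col 3, lands at row 4

Answer: .....
.....
.....
.....
...X.
XOXO.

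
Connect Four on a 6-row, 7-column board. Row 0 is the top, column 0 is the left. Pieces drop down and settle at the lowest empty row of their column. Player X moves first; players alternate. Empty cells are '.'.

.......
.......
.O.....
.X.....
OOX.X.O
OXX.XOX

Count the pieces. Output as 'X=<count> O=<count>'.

X=7 O=6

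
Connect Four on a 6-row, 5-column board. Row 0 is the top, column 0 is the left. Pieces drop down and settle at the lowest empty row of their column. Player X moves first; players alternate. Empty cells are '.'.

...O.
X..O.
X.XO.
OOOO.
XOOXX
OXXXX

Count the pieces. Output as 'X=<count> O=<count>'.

X=10 O=10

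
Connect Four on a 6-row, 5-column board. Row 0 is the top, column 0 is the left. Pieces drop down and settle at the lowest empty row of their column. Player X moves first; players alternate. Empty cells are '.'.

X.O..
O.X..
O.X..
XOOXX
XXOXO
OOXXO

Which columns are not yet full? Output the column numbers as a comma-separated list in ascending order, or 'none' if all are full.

col 0: top cell = 'X' → FULL
col 1: top cell = '.' → open
col 2: top cell = 'O' → FULL
col 3: top cell = '.' → open
col 4: top cell = '.' → open

Answer: 1,3,4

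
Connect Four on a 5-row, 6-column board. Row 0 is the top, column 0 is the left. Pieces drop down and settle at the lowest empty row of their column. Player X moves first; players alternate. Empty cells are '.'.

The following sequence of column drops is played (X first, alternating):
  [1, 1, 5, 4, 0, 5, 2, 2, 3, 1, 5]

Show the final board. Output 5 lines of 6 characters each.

Move 1: X drops in col 1, lands at row 4
Move 2: O drops in col 1, lands at row 3
Move 3: X drops in col 5, lands at row 4
Move 4: O drops in col 4, lands at row 4
Move 5: X drops in col 0, lands at row 4
Move 6: O drops in col 5, lands at row 3
Move 7: X drops in col 2, lands at row 4
Move 8: O drops in col 2, lands at row 3
Move 9: X drops in col 3, lands at row 4
Move 10: O drops in col 1, lands at row 2
Move 11: X drops in col 5, lands at row 2

Answer: ......
......
.O...X
.OO..O
XXXXOX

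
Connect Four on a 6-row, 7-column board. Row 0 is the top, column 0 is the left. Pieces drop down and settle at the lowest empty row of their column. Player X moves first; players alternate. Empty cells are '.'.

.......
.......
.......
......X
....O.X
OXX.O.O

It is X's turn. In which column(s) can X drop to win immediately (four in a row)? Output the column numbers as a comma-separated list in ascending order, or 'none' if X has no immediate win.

Answer: none

Derivation:
col 0: drop X → no win
col 1: drop X → no win
col 2: drop X → no win
col 3: drop X → no win
col 4: drop X → no win
col 5: drop X → no win
col 6: drop X → no win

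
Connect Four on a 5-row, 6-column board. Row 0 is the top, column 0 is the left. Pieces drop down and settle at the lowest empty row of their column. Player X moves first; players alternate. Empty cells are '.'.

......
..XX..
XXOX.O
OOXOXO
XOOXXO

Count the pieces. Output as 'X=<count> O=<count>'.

X=10 O=9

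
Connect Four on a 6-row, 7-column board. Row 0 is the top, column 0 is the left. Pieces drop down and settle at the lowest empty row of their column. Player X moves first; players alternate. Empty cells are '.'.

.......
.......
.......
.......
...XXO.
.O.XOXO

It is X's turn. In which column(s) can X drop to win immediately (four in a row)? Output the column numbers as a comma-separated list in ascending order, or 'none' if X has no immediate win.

Answer: none

Derivation:
col 0: drop X → no win
col 1: drop X → no win
col 2: drop X → no win
col 3: drop X → no win
col 4: drop X → no win
col 5: drop X → no win
col 6: drop X → no win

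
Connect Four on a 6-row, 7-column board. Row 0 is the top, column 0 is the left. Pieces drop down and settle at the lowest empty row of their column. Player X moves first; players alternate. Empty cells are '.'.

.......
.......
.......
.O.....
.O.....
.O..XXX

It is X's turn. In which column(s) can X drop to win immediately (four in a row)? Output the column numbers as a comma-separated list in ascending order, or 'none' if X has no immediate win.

Answer: 3

Derivation:
col 0: drop X → no win
col 1: drop X → no win
col 2: drop X → no win
col 3: drop X → WIN!
col 4: drop X → no win
col 5: drop X → no win
col 6: drop X → no win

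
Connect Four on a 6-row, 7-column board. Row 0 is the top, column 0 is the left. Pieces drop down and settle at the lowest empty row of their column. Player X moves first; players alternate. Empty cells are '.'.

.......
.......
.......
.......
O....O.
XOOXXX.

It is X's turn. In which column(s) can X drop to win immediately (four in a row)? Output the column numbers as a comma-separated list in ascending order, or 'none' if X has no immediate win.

col 0: drop X → no win
col 1: drop X → no win
col 2: drop X → no win
col 3: drop X → no win
col 4: drop X → no win
col 5: drop X → no win
col 6: drop X → WIN!

Answer: 6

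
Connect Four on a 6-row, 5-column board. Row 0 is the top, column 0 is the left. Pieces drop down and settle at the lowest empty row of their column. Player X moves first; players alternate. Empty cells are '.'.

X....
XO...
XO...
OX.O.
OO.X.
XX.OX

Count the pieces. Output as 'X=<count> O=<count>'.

X=8 O=7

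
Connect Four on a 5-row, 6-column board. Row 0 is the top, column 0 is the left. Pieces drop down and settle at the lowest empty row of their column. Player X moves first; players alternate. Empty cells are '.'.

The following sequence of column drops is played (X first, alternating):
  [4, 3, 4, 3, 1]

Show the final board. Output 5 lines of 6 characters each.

Answer: ......
......
......
...OX.
.X.OX.

Derivation:
Move 1: X drops in col 4, lands at row 4
Move 2: O drops in col 3, lands at row 4
Move 3: X drops in col 4, lands at row 3
Move 4: O drops in col 3, lands at row 3
Move 5: X drops in col 1, lands at row 4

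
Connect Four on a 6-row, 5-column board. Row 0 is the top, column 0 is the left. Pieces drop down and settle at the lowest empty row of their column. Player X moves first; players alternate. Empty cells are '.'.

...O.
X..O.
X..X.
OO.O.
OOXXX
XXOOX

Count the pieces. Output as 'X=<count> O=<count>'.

X=9 O=9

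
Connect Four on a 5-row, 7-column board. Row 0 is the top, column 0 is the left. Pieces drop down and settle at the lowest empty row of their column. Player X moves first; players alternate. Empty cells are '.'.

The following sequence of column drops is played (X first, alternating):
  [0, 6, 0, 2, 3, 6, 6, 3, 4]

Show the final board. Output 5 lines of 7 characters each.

Answer: .......
.......
......X
X..O..O
X.OXX.O

Derivation:
Move 1: X drops in col 0, lands at row 4
Move 2: O drops in col 6, lands at row 4
Move 3: X drops in col 0, lands at row 3
Move 4: O drops in col 2, lands at row 4
Move 5: X drops in col 3, lands at row 4
Move 6: O drops in col 6, lands at row 3
Move 7: X drops in col 6, lands at row 2
Move 8: O drops in col 3, lands at row 3
Move 9: X drops in col 4, lands at row 4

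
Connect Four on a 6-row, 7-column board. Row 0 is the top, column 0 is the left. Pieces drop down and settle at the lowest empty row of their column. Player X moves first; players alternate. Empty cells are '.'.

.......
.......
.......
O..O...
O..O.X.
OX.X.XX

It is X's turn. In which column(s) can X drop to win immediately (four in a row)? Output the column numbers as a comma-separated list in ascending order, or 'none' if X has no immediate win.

Answer: 4

Derivation:
col 0: drop X → no win
col 1: drop X → no win
col 2: drop X → no win
col 3: drop X → no win
col 4: drop X → WIN!
col 5: drop X → no win
col 6: drop X → no win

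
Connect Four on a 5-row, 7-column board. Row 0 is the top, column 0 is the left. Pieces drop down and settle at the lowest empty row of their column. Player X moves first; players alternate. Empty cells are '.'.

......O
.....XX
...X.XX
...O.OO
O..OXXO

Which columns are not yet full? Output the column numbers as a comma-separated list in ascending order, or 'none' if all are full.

col 0: top cell = '.' → open
col 1: top cell = '.' → open
col 2: top cell = '.' → open
col 3: top cell = '.' → open
col 4: top cell = '.' → open
col 5: top cell = '.' → open
col 6: top cell = 'O' → FULL

Answer: 0,1,2,3,4,5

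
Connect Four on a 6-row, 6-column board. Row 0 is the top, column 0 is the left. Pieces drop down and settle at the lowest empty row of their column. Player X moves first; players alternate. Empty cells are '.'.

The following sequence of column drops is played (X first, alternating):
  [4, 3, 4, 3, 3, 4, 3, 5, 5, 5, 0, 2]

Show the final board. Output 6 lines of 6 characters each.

Answer: ......
......
...X..
...XOO
...OXX
X.OOXO

Derivation:
Move 1: X drops in col 4, lands at row 5
Move 2: O drops in col 3, lands at row 5
Move 3: X drops in col 4, lands at row 4
Move 4: O drops in col 3, lands at row 4
Move 5: X drops in col 3, lands at row 3
Move 6: O drops in col 4, lands at row 3
Move 7: X drops in col 3, lands at row 2
Move 8: O drops in col 5, lands at row 5
Move 9: X drops in col 5, lands at row 4
Move 10: O drops in col 5, lands at row 3
Move 11: X drops in col 0, lands at row 5
Move 12: O drops in col 2, lands at row 5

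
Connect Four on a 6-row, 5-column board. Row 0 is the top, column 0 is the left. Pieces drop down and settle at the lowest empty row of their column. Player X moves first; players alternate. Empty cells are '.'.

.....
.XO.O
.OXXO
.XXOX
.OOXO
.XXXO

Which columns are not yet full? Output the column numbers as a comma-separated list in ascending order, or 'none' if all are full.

col 0: top cell = '.' → open
col 1: top cell = '.' → open
col 2: top cell = '.' → open
col 3: top cell = '.' → open
col 4: top cell = '.' → open

Answer: 0,1,2,3,4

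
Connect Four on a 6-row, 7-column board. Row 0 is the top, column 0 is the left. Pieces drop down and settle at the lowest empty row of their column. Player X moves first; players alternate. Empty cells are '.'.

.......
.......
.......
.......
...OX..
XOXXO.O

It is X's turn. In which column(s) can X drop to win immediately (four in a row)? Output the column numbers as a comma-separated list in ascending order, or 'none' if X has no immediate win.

col 0: drop X → no win
col 1: drop X → no win
col 2: drop X → no win
col 3: drop X → no win
col 4: drop X → no win
col 5: drop X → no win
col 6: drop X → no win

Answer: none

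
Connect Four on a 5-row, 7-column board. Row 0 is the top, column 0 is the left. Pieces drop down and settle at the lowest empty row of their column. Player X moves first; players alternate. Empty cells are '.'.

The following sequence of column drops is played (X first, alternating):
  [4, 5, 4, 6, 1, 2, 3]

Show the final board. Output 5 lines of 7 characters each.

Move 1: X drops in col 4, lands at row 4
Move 2: O drops in col 5, lands at row 4
Move 3: X drops in col 4, lands at row 3
Move 4: O drops in col 6, lands at row 4
Move 5: X drops in col 1, lands at row 4
Move 6: O drops in col 2, lands at row 4
Move 7: X drops in col 3, lands at row 4

Answer: .......
.......
.......
....X..
.XOXXOO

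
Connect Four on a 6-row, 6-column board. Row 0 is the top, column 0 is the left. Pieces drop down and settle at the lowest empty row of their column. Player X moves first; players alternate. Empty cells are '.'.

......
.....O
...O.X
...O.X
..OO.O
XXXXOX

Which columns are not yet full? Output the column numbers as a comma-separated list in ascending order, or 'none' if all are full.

col 0: top cell = '.' → open
col 1: top cell = '.' → open
col 2: top cell = '.' → open
col 3: top cell = '.' → open
col 4: top cell = '.' → open
col 5: top cell = '.' → open

Answer: 0,1,2,3,4,5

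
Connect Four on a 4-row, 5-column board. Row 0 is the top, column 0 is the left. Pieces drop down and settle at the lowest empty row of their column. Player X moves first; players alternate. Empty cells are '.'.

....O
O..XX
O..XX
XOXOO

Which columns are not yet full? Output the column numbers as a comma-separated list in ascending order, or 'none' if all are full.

Answer: 0,1,2,3

Derivation:
col 0: top cell = '.' → open
col 1: top cell = '.' → open
col 2: top cell = '.' → open
col 3: top cell = '.' → open
col 4: top cell = 'O' → FULL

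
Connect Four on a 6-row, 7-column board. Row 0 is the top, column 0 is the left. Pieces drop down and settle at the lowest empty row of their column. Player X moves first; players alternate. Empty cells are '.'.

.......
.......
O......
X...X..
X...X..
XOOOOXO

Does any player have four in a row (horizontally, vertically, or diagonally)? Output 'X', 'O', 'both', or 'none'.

O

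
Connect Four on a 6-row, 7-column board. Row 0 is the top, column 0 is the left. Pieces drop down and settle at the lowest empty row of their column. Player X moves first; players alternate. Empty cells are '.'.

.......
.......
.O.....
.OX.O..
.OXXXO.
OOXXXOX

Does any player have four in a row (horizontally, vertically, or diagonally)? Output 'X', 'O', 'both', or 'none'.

O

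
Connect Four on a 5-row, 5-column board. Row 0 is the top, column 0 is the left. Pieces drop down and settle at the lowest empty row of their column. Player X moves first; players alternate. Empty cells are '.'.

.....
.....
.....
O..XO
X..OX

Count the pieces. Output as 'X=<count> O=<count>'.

X=3 O=3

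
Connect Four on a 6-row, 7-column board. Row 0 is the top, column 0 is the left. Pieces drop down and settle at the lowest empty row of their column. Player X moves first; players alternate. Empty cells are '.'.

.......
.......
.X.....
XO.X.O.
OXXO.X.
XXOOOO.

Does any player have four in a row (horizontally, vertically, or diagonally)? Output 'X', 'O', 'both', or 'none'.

O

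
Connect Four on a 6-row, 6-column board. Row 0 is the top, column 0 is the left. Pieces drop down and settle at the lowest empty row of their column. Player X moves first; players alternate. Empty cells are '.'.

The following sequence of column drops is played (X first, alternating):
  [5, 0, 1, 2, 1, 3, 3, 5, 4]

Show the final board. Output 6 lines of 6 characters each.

Answer: ......
......
......
......
.X.X.O
OXOOXX

Derivation:
Move 1: X drops in col 5, lands at row 5
Move 2: O drops in col 0, lands at row 5
Move 3: X drops in col 1, lands at row 5
Move 4: O drops in col 2, lands at row 5
Move 5: X drops in col 1, lands at row 4
Move 6: O drops in col 3, lands at row 5
Move 7: X drops in col 3, lands at row 4
Move 8: O drops in col 5, lands at row 4
Move 9: X drops in col 4, lands at row 5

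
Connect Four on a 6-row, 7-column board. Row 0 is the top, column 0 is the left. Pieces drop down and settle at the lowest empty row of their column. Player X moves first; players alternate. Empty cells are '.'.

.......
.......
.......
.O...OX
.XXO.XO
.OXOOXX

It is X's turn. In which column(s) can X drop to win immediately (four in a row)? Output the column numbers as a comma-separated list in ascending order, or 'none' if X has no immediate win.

Answer: none

Derivation:
col 0: drop X → no win
col 1: drop X → no win
col 2: drop X → no win
col 3: drop X → no win
col 4: drop X → no win
col 5: drop X → no win
col 6: drop X → no win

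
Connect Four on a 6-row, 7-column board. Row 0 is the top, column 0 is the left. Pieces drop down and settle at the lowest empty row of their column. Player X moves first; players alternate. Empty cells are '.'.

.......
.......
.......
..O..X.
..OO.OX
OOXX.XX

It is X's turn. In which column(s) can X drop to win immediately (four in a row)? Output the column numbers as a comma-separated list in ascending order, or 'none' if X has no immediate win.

col 0: drop X → no win
col 1: drop X → no win
col 2: drop X → no win
col 3: drop X → no win
col 4: drop X → WIN!
col 5: drop X → no win
col 6: drop X → no win

Answer: 4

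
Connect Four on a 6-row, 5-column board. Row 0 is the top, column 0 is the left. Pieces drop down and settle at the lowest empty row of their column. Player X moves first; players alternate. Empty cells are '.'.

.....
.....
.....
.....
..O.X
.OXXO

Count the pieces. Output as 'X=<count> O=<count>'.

X=3 O=3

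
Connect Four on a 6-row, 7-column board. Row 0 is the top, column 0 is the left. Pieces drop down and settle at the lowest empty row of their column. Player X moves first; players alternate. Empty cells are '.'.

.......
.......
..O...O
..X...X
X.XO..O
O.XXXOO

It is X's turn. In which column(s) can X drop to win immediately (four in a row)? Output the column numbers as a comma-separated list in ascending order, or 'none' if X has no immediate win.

col 0: drop X → no win
col 1: drop X → WIN!
col 2: drop X → no win
col 3: drop X → no win
col 4: drop X → no win
col 5: drop X → no win
col 6: drop X → no win

Answer: 1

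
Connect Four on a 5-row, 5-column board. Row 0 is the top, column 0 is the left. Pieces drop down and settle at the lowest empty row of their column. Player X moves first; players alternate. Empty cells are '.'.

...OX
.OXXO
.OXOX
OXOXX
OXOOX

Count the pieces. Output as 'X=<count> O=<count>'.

X=10 O=10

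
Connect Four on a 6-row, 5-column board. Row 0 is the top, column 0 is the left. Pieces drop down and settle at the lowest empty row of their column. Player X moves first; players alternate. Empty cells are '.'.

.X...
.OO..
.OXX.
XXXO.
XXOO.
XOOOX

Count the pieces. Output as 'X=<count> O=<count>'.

X=10 O=9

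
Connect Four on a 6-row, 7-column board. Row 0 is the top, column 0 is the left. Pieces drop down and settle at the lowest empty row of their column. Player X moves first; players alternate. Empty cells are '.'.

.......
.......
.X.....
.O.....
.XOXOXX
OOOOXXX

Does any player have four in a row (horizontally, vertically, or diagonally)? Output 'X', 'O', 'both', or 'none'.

O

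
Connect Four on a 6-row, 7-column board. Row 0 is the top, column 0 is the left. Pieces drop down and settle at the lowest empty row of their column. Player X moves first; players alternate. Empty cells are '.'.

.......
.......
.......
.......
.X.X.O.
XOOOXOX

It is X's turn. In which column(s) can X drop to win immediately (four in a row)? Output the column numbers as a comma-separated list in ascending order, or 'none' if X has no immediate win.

col 0: drop X → no win
col 1: drop X → no win
col 2: drop X → no win
col 3: drop X → no win
col 4: drop X → no win
col 5: drop X → no win
col 6: drop X → no win

Answer: none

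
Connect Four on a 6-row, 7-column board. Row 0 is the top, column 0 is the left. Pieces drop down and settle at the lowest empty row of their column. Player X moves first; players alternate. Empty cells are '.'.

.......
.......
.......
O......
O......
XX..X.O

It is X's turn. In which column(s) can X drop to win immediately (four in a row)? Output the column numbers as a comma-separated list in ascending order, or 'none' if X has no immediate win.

Answer: none

Derivation:
col 0: drop X → no win
col 1: drop X → no win
col 2: drop X → no win
col 3: drop X → no win
col 4: drop X → no win
col 5: drop X → no win
col 6: drop X → no win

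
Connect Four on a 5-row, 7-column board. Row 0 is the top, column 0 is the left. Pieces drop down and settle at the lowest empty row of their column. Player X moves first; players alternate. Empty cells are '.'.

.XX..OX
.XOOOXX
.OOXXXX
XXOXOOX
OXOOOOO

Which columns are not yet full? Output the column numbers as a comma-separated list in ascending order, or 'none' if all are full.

Answer: 0,3,4

Derivation:
col 0: top cell = '.' → open
col 1: top cell = 'X' → FULL
col 2: top cell = 'X' → FULL
col 3: top cell = '.' → open
col 4: top cell = '.' → open
col 5: top cell = 'O' → FULL
col 6: top cell = 'X' → FULL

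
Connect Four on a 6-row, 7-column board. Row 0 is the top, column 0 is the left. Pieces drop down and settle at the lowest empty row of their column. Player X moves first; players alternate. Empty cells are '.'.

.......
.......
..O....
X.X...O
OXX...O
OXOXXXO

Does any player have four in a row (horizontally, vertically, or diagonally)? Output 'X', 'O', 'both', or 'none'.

none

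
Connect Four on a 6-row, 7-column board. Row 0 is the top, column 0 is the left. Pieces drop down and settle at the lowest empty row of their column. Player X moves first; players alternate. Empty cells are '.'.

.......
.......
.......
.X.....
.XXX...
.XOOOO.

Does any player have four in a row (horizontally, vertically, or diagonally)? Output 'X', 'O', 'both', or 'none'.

O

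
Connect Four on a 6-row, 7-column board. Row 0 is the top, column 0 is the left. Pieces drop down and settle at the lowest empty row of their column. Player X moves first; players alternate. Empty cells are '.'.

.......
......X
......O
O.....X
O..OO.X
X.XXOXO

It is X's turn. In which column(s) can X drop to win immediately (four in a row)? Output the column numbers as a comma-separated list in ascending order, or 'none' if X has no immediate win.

Answer: 1

Derivation:
col 0: drop X → no win
col 1: drop X → WIN!
col 2: drop X → no win
col 3: drop X → no win
col 4: drop X → no win
col 5: drop X → no win
col 6: drop X → no win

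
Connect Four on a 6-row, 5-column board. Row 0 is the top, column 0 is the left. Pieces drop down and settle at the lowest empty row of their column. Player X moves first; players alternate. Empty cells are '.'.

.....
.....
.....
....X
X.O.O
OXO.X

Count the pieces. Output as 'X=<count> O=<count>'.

X=4 O=4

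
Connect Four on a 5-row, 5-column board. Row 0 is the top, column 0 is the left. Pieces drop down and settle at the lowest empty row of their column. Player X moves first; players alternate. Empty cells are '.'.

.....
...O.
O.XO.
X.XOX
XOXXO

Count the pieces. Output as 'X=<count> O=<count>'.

X=7 O=6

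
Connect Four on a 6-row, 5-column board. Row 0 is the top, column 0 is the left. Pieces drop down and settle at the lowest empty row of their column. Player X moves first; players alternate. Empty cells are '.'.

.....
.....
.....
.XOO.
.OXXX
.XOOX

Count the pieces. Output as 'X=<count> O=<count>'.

X=6 O=5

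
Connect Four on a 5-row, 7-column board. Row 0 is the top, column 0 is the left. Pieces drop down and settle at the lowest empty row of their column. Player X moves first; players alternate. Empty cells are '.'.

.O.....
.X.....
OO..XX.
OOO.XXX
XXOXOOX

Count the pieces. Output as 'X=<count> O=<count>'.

X=10 O=9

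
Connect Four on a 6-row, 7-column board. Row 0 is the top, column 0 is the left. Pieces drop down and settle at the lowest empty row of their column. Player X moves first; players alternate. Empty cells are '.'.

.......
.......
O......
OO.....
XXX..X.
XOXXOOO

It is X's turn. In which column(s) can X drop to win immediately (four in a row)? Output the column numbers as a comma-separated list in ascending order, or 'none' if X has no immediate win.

col 0: drop X → no win
col 1: drop X → no win
col 2: drop X → no win
col 3: drop X → WIN!
col 4: drop X → no win
col 5: drop X → no win
col 6: drop X → no win

Answer: 3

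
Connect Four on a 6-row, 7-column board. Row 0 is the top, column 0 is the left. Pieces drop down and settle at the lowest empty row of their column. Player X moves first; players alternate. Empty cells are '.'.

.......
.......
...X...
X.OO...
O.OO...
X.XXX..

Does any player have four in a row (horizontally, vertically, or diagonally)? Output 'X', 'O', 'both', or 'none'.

none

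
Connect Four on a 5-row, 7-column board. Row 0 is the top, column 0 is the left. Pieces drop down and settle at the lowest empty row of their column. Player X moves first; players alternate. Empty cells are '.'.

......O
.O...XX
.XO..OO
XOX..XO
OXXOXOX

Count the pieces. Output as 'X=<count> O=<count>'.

X=10 O=10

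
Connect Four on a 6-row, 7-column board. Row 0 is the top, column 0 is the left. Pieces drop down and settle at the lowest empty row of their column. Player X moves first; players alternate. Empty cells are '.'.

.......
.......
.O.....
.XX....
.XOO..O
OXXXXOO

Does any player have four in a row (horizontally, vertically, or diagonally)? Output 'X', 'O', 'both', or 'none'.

X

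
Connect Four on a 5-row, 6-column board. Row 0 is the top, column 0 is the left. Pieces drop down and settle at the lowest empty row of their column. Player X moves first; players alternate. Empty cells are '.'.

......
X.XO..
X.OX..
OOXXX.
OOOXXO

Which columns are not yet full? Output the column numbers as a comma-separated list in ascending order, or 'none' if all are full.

col 0: top cell = '.' → open
col 1: top cell = '.' → open
col 2: top cell = '.' → open
col 3: top cell = '.' → open
col 4: top cell = '.' → open
col 5: top cell = '.' → open

Answer: 0,1,2,3,4,5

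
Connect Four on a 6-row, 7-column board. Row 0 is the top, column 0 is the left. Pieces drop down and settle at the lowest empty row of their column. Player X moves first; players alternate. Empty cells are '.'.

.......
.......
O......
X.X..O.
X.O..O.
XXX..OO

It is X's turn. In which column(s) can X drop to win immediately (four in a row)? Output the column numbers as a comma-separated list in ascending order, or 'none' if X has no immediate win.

Answer: 3

Derivation:
col 0: drop X → no win
col 1: drop X → no win
col 2: drop X → no win
col 3: drop X → WIN!
col 4: drop X → no win
col 5: drop X → no win
col 6: drop X → no win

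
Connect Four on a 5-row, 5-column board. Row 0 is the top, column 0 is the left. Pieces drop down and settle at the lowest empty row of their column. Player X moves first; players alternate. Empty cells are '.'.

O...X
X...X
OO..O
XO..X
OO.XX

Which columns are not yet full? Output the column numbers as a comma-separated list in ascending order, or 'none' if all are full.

Answer: 1,2,3

Derivation:
col 0: top cell = 'O' → FULL
col 1: top cell = '.' → open
col 2: top cell = '.' → open
col 3: top cell = '.' → open
col 4: top cell = 'X' → FULL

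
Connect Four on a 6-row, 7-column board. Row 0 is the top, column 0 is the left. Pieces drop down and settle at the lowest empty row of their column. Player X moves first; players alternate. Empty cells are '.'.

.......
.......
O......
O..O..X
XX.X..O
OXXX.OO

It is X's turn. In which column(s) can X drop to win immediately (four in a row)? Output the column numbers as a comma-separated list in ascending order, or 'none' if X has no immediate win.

col 0: drop X → no win
col 1: drop X → no win
col 2: drop X → WIN!
col 3: drop X → no win
col 4: drop X → WIN!
col 5: drop X → no win
col 6: drop X → no win

Answer: 2,4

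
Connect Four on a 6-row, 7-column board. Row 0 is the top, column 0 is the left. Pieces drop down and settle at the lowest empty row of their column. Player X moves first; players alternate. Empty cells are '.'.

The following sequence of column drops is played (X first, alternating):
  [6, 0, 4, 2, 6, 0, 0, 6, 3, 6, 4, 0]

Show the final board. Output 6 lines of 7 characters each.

Answer: .......
.......
O.....O
X.....O
O...X.X
O.OXX.X

Derivation:
Move 1: X drops in col 6, lands at row 5
Move 2: O drops in col 0, lands at row 5
Move 3: X drops in col 4, lands at row 5
Move 4: O drops in col 2, lands at row 5
Move 5: X drops in col 6, lands at row 4
Move 6: O drops in col 0, lands at row 4
Move 7: X drops in col 0, lands at row 3
Move 8: O drops in col 6, lands at row 3
Move 9: X drops in col 3, lands at row 5
Move 10: O drops in col 6, lands at row 2
Move 11: X drops in col 4, lands at row 4
Move 12: O drops in col 0, lands at row 2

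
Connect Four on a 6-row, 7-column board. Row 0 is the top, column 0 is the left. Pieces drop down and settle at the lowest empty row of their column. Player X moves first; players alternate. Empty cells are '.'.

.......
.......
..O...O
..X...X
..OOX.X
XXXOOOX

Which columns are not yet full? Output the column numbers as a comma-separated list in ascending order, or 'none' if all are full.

col 0: top cell = '.' → open
col 1: top cell = '.' → open
col 2: top cell = '.' → open
col 3: top cell = '.' → open
col 4: top cell = '.' → open
col 5: top cell = '.' → open
col 6: top cell = '.' → open

Answer: 0,1,2,3,4,5,6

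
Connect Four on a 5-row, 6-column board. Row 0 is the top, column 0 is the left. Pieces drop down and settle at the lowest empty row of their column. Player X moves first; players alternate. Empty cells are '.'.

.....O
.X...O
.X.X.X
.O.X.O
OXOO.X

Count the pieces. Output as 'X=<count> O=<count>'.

X=7 O=7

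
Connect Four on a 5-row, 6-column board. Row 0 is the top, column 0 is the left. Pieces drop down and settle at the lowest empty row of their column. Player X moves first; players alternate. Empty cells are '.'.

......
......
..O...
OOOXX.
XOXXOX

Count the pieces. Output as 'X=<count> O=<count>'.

X=6 O=6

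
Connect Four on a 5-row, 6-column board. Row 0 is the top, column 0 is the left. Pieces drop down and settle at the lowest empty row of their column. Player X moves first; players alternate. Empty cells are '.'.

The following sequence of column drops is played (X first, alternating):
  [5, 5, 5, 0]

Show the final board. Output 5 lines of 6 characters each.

Answer: ......
......
.....X
.....O
O....X

Derivation:
Move 1: X drops in col 5, lands at row 4
Move 2: O drops in col 5, lands at row 3
Move 3: X drops in col 5, lands at row 2
Move 4: O drops in col 0, lands at row 4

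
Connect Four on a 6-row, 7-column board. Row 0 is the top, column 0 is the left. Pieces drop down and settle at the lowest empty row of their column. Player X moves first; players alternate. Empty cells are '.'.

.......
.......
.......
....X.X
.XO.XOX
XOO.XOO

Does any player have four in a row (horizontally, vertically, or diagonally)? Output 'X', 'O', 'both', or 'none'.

none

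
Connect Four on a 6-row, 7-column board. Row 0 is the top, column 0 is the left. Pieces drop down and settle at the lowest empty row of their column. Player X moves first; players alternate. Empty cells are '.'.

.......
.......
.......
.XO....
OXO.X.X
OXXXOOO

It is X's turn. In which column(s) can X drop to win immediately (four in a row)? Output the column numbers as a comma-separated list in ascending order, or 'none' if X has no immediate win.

Answer: 1

Derivation:
col 0: drop X → no win
col 1: drop X → WIN!
col 2: drop X → no win
col 3: drop X → no win
col 4: drop X → no win
col 5: drop X → no win
col 6: drop X → no win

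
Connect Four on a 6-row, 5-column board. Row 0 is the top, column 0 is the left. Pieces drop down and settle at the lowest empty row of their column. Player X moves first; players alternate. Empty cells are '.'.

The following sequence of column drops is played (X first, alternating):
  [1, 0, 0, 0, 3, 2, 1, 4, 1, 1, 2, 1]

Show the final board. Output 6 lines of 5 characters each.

Move 1: X drops in col 1, lands at row 5
Move 2: O drops in col 0, lands at row 5
Move 3: X drops in col 0, lands at row 4
Move 4: O drops in col 0, lands at row 3
Move 5: X drops in col 3, lands at row 5
Move 6: O drops in col 2, lands at row 5
Move 7: X drops in col 1, lands at row 4
Move 8: O drops in col 4, lands at row 5
Move 9: X drops in col 1, lands at row 3
Move 10: O drops in col 1, lands at row 2
Move 11: X drops in col 2, lands at row 4
Move 12: O drops in col 1, lands at row 1

Answer: .....
.O...
.O...
OX...
XXX..
OXOXO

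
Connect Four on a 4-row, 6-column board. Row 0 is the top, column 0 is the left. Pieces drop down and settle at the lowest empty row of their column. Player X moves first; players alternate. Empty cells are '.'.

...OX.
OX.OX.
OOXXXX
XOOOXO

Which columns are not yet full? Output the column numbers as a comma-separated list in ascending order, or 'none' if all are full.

Answer: 0,1,2,5

Derivation:
col 0: top cell = '.' → open
col 1: top cell = '.' → open
col 2: top cell = '.' → open
col 3: top cell = 'O' → FULL
col 4: top cell = 'X' → FULL
col 5: top cell = '.' → open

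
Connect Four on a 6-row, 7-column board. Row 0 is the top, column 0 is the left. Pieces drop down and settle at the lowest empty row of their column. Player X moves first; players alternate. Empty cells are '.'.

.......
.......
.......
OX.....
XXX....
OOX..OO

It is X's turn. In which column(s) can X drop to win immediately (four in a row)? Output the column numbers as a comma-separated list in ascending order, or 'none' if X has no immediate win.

Answer: none

Derivation:
col 0: drop X → no win
col 1: drop X → no win
col 2: drop X → no win
col 3: drop X → no win
col 4: drop X → no win
col 5: drop X → no win
col 6: drop X → no win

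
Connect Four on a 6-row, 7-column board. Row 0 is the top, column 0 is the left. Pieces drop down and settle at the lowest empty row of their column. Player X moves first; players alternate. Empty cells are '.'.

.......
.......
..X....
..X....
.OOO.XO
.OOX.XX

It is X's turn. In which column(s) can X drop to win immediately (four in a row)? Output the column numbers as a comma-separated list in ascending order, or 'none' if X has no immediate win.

Answer: 4

Derivation:
col 0: drop X → no win
col 1: drop X → no win
col 2: drop X → no win
col 3: drop X → no win
col 4: drop X → WIN!
col 5: drop X → no win
col 6: drop X → no win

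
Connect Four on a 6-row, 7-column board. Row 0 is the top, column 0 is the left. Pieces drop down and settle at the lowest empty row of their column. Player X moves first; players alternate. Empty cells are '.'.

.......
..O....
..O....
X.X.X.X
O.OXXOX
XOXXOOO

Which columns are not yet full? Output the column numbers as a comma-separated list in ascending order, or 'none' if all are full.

col 0: top cell = '.' → open
col 1: top cell = '.' → open
col 2: top cell = '.' → open
col 3: top cell = '.' → open
col 4: top cell = '.' → open
col 5: top cell = '.' → open
col 6: top cell = '.' → open

Answer: 0,1,2,3,4,5,6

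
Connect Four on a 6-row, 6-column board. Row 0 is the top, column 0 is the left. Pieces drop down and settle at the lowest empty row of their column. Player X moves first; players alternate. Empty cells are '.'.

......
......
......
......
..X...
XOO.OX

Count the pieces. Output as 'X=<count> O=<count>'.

X=3 O=3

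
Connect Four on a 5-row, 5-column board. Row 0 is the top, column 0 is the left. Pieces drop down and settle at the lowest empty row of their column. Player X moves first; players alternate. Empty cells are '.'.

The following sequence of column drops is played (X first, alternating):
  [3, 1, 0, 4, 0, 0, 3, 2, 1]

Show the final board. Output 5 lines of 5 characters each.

Answer: .....
.....
O....
XX.X.
XOOXO

Derivation:
Move 1: X drops in col 3, lands at row 4
Move 2: O drops in col 1, lands at row 4
Move 3: X drops in col 0, lands at row 4
Move 4: O drops in col 4, lands at row 4
Move 5: X drops in col 0, lands at row 3
Move 6: O drops in col 0, lands at row 2
Move 7: X drops in col 3, lands at row 3
Move 8: O drops in col 2, lands at row 4
Move 9: X drops in col 1, lands at row 3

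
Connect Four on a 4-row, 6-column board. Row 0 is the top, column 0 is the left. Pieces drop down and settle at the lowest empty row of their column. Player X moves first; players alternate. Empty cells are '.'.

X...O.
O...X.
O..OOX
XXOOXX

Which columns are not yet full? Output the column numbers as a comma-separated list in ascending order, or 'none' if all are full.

col 0: top cell = 'X' → FULL
col 1: top cell = '.' → open
col 2: top cell = '.' → open
col 3: top cell = '.' → open
col 4: top cell = 'O' → FULL
col 5: top cell = '.' → open

Answer: 1,2,3,5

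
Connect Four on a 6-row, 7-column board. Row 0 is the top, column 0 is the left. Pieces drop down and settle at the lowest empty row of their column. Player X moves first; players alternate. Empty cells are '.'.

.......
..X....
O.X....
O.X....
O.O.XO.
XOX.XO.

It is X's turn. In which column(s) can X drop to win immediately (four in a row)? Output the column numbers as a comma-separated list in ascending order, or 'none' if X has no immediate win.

col 0: drop X → no win
col 1: drop X → no win
col 2: drop X → WIN!
col 3: drop X → no win
col 4: drop X → no win
col 5: drop X → no win
col 6: drop X → no win

Answer: 2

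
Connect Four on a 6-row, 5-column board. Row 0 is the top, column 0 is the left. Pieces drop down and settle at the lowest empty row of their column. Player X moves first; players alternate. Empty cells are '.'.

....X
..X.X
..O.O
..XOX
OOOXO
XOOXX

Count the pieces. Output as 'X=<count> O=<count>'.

X=9 O=9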